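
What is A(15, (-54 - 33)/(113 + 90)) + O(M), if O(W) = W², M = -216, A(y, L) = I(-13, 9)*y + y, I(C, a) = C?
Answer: 46476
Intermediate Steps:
A(y, L) = -12*y (A(y, L) = -13*y + y = -12*y)
A(15, (-54 - 33)/(113 + 90)) + O(M) = -12*15 + (-216)² = -180 + 46656 = 46476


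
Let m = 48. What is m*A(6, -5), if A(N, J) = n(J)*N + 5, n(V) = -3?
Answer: -624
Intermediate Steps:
A(N, J) = 5 - 3*N (A(N, J) = -3*N + 5 = 5 - 3*N)
m*A(6, -5) = 48*(5 - 3*6) = 48*(5 - 18) = 48*(-13) = -624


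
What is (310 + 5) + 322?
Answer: 637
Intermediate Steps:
(310 + 5) + 322 = 315 + 322 = 637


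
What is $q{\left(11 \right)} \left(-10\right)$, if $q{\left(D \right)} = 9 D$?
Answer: $-990$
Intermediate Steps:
$q{\left(11 \right)} \left(-10\right) = 9 \cdot 11 \left(-10\right) = 99 \left(-10\right) = -990$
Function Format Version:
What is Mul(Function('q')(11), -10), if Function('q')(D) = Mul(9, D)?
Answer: -990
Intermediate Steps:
Mul(Function('q')(11), -10) = Mul(Mul(9, 11), -10) = Mul(99, -10) = -990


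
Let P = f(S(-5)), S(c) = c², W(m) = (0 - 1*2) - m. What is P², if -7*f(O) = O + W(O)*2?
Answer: 841/49 ≈ 17.163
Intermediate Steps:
W(m) = -2 - m (W(m) = (0 - 2) - m = -2 - m)
f(O) = 4/7 + O/7 (f(O) = -(O + (-2 - O)*2)/7 = -(O + (-4 - 2*O))/7 = -(-4 - O)/7 = 4/7 + O/7)
P = 29/7 (P = 4/7 + (⅐)*(-5)² = 4/7 + (⅐)*25 = 4/7 + 25/7 = 29/7 ≈ 4.1429)
P² = (29/7)² = 841/49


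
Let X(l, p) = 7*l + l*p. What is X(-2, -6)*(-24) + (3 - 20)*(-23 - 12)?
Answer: 643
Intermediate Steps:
X(-2, -6)*(-24) + (3 - 20)*(-23 - 12) = -2*(7 - 6)*(-24) + (3 - 20)*(-23 - 12) = -2*1*(-24) - 17*(-35) = -2*(-24) + 595 = 48 + 595 = 643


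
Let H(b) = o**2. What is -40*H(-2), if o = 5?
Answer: -1000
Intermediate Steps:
H(b) = 25 (H(b) = 5**2 = 25)
-40*H(-2) = -40*25 = -1000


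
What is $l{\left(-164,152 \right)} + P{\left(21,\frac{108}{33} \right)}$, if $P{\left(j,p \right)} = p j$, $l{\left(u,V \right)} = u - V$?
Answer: $- \frac{2720}{11} \approx -247.27$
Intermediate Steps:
$P{\left(j,p \right)} = j p$
$l{\left(-164,152 \right)} + P{\left(21,\frac{108}{33} \right)} = \left(-164 - 152\right) + 21 \cdot \frac{108}{33} = \left(-164 - 152\right) + 21 \cdot 108 \cdot \frac{1}{33} = -316 + 21 \cdot \frac{36}{11} = -316 + \frac{756}{11} = - \frac{2720}{11}$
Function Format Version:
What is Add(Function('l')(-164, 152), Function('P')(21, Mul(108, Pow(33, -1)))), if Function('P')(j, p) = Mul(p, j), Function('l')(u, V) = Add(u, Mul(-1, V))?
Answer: Rational(-2720, 11) ≈ -247.27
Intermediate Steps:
Function('P')(j, p) = Mul(j, p)
Add(Function('l')(-164, 152), Function('P')(21, Mul(108, Pow(33, -1)))) = Add(Add(-164, Mul(-1, 152)), Mul(21, Mul(108, Pow(33, -1)))) = Add(Add(-164, -152), Mul(21, Mul(108, Rational(1, 33)))) = Add(-316, Mul(21, Rational(36, 11))) = Add(-316, Rational(756, 11)) = Rational(-2720, 11)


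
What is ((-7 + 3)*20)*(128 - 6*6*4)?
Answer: 1280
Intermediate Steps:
((-7 + 3)*20)*(128 - 6*6*4) = (-4*20)*(128 - 36*4) = -80*(128 - 144) = -80*(-16) = 1280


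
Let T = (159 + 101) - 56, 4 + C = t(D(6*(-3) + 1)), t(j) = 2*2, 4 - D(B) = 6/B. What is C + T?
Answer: 204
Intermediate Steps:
D(B) = 4 - 6/B
t(j) = 4
C = 0 (C = -4 + 4 = 0)
T = 204 (T = 260 - 56 = 204)
C + T = 0 + 204 = 204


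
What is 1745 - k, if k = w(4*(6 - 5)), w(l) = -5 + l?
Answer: 1746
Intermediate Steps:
k = -1 (k = -5 + 4*(6 - 5) = -5 + 4*1 = -5 + 4 = -1)
1745 - k = 1745 - 1*(-1) = 1745 + 1 = 1746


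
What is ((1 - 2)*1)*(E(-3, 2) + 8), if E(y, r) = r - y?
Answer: -13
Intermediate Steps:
((1 - 2)*1)*(E(-3, 2) + 8) = ((1 - 2)*1)*((2 - 1*(-3)) + 8) = (-1*1)*((2 + 3) + 8) = -(5 + 8) = -1*13 = -13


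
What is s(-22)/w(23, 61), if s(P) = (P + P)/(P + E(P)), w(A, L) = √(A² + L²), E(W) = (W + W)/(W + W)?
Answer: 22*√170/8925 ≈ 0.032139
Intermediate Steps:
E(W) = 1 (E(W) = (2*W)/((2*W)) = (2*W)*(1/(2*W)) = 1)
s(P) = 2*P/(1 + P) (s(P) = (P + P)/(P + 1) = (2*P)/(1 + P) = 2*P/(1 + P))
s(-22)/w(23, 61) = (2*(-22)/(1 - 22))/(√(23² + 61²)) = (2*(-22)/(-21))/(√(529 + 3721)) = (2*(-22)*(-1/21))/(√4250) = 44/(21*((5*√170))) = 44*(√170/850)/21 = 22*√170/8925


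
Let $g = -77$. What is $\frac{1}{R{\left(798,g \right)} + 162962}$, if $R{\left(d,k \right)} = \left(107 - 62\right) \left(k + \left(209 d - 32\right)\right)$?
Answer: $\frac{1}{7663247} \approx 1.3049 \cdot 10^{-7}$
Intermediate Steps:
$R{\left(d,k \right)} = -1440 + 45 k + 9405 d$ ($R{\left(d,k \right)} = 45 \left(k + \left(-32 + 209 d\right)\right) = 45 \left(-32 + k + 209 d\right) = -1440 + 45 k + 9405 d$)
$\frac{1}{R{\left(798,g \right)} + 162962} = \frac{1}{\left(-1440 + 45 \left(-77\right) + 9405 \cdot 798\right) + 162962} = \frac{1}{\left(-1440 - 3465 + 7505190\right) + 162962} = \frac{1}{7500285 + 162962} = \frac{1}{7663247}$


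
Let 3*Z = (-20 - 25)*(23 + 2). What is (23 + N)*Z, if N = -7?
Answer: -6000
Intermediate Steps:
Z = -375 (Z = ((-20 - 25)*(23 + 2))/3 = (-45*25)/3 = (⅓)*(-1125) = -375)
(23 + N)*Z = (23 - 7)*(-375) = 16*(-375) = -6000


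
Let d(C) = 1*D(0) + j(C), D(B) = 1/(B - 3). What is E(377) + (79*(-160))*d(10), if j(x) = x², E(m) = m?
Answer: -3778229/3 ≈ -1.2594e+6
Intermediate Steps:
D(B) = 1/(-3 + B)
d(C) = -⅓ + C² (d(C) = 1/(-3 + 0) + C² = 1/(-3) + C² = 1*(-⅓) + C² = -⅓ + C²)
E(377) + (79*(-160))*d(10) = 377 + (79*(-160))*(-⅓ + 10²) = 377 - 12640*(-⅓ + 100) = 377 - 12640*299/3 = 377 - 3779360/3 = -3778229/3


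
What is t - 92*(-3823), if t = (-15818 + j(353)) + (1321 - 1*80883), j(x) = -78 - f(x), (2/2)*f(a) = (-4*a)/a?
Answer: 256262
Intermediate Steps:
f(a) = -4 (f(a) = (-4*a)/a = -4)
j(x) = -74 (j(x) = -78 - 1*(-4) = -78 + 4 = -74)
t = -95454 (t = (-15818 - 74) + (1321 - 1*80883) = -15892 + (1321 - 80883) = -15892 - 79562 = -95454)
t - 92*(-3823) = -95454 - 92*(-3823) = -95454 + 351716 = 256262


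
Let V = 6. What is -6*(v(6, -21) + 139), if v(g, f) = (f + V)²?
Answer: -2184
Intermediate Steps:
v(g, f) = (6 + f)² (v(g, f) = (f + 6)² = (6 + f)²)
-6*(v(6, -21) + 139) = -6*((6 - 21)² + 139) = -6*((-15)² + 139) = -6*(225 + 139) = -6*364 = -2184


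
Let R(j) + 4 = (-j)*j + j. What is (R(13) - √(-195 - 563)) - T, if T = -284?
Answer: 124 - I*√758 ≈ 124.0 - 27.532*I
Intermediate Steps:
R(j) = -4 + j - j² (R(j) = -4 + ((-j)*j + j) = -4 + (-j² + j) = -4 + (j - j²) = -4 + j - j²)
(R(13) - √(-195 - 563)) - T = ((-4 + 13 - 1*13²) - √(-195 - 563)) - 1*(-284) = ((-4 + 13 - 1*169) - √(-758)) + 284 = ((-4 + 13 - 169) - I*√758) + 284 = (-160 - I*√758) + 284 = 124 - I*√758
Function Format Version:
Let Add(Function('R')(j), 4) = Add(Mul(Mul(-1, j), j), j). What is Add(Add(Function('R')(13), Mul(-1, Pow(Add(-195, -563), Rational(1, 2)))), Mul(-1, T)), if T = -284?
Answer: Add(124, Mul(-1, I, Pow(758, Rational(1, 2)))) ≈ Add(124.00, Mul(-27.532, I))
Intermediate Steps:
Function('R')(j) = Add(-4, j, Mul(-1, Pow(j, 2))) (Function('R')(j) = Add(-4, Add(Mul(Mul(-1, j), j), j)) = Add(-4, Add(Mul(-1, Pow(j, 2)), j)) = Add(-4, Add(j, Mul(-1, Pow(j, 2)))) = Add(-4, j, Mul(-1, Pow(j, 2))))
Add(Add(Function('R')(13), Mul(-1, Pow(Add(-195, -563), Rational(1, 2)))), Mul(-1, T)) = Add(Add(Add(-4, 13, Mul(-1, Pow(13, 2))), Mul(-1, Pow(Add(-195, -563), Rational(1, 2)))), Mul(-1, -284)) = Add(Add(Add(-4, 13, Mul(-1, 169)), Mul(-1, Pow(-758, Rational(1, 2)))), 284) = Add(Add(Add(-4, 13, -169), Mul(-1, Mul(I, Pow(758, Rational(1, 2))))), 284) = Add(Add(-160, Mul(-1, I, Pow(758, Rational(1, 2)))), 284) = Add(124, Mul(-1, I, Pow(758, Rational(1, 2))))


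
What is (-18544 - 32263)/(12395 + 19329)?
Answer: -50807/31724 ≈ -1.6015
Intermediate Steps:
(-18544 - 32263)/(12395 + 19329) = -50807/31724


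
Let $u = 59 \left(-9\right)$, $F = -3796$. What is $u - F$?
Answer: $3265$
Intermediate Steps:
$u = -531$
$u - F = -531 - -3796 = -531 + 3796 = 3265$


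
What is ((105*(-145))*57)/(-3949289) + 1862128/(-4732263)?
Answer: -3247305489017/18689074211007 ≈ -0.17375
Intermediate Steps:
((105*(-145))*57)/(-3949289) + 1862128/(-4732263) = -15225*57*(-1/3949289) + 1862128*(-1/4732263) = -867825*(-1/3949289) - 1862128/4732263 = 867825/3949289 - 1862128/4732263 = -3247305489017/18689074211007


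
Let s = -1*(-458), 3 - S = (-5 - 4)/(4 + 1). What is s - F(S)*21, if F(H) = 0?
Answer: 458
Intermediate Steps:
S = 24/5 (S = 3 - (-5 - 4)/(4 + 1) = 3 - (-9)/5 = 3 - 1*(-9/5) = 3 + 9/5 = 24/5 ≈ 4.8000)
s = 458
s - F(S)*21 = 458 - 0*21 = 458 - 1*0 = 458 + 0 = 458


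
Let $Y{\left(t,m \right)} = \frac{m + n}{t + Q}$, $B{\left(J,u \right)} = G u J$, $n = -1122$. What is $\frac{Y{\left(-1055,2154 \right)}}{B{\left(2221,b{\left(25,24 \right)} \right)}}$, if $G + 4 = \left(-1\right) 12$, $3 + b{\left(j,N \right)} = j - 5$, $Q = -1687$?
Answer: $\frac{43}{69019796} \approx 6.2301 \cdot 10^{-7}$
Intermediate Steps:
$b{\left(j,N \right)} = -8 + j$ ($b{\left(j,N \right)} = -3 + \left(j - 5\right) = -3 + \left(-5 + j\right) = -8 + j$)
$G = -16$ ($G = -4 - 12 = -16$)
$B{\left(J,u \right)} = - 16 J u$ ($B{\left(J,u \right)} = - 16 u J = - 16 J u$)
$Y{\left(t,m \right)} = \frac{-1122 + m}{-1687 + t}$ ($Y{\left(t,m \right)} = \frac{m - 1122}{t - 1687} = \frac{-1122 + m}{-1687 + t}$)
$\frac{Y{\left(-1055,2154 \right)}}{B{\left(2221,b{\left(25,24 \right)} \right)}} = \frac{\frac{1}{-1687 - 1055} \left(-1122 + 2154\right)}{\left(-16\right) 2221 \left(-8 + 25\right)} = \frac{\frac{1}{-2742} \cdot 1032}{\left(-16\right) 2221 \cdot 17} = \frac{\left(- \frac{1}{2742}\right) 1032}{-604112} = \left(- \frac{172}{457}\right) \left(- \frac{1}{604112}\right) = \frac{43}{69019796}$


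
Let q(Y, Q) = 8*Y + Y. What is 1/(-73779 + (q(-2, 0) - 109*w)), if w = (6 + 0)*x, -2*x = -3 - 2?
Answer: -1/75432 ≈ -1.3257e-5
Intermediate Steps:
x = 5/2 (x = -(-3 - 2)/2 = -1/2*(-5) = 5/2 ≈ 2.5000)
q(Y, Q) = 9*Y
w = 15 (w = (6 + 0)*(5/2) = 6*(5/2) = 15)
1/(-73779 + (q(-2, 0) - 109*w)) = 1/(-73779 + (9*(-2) - 109*15)) = 1/(-73779 + (-18 - 1635)) = 1/(-73779 - 1653) = 1/(-75432) = -1/75432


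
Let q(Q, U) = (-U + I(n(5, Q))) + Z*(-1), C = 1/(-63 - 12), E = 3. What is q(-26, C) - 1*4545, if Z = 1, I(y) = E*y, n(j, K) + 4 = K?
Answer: -347699/75 ≈ -4636.0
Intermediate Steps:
n(j, K) = -4 + K
I(y) = 3*y
C = -1/75 (C = 1/(-75) = -1/75 ≈ -0.013333)
q(Q, U) = -13 - U + 3*Q (q(Q, U) = (-U + 3*(-4 + Q)) + 1*(-1) = (-U + (-12 + 3*Q)) - 1 = (-12 - U + 3*Q) - 1 = -13 - U + 3*Q)
q(-26, C) - 1*4545 = (-13 - 1*(-1/75) + 3*(-26)) - 1*4545 = (-13 + 1/75 - 78) - 4545 = -6824/75 - 4545 = -347699/75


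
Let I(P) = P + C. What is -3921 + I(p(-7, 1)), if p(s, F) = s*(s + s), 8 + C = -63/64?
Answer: -245247/64 ≈ -3832.0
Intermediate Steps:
C = -575/64 (C = -8 - 63/64 = -575/64 ≈ -8.9844)
p(s, F) = 2*s² (p(s, F) = s*(2*s) = 2*s²)
I(P) = -575/64 + P (I(P) = P - 575/64 = -575/64 + P)
-3921 + I(p(-7, 1)) = -3921 + (-575/64 + 2*(-7)²) = -3921 + (-575/64 + 2*49) = -3921 + (-575/64 + 98) = -3921 + 5697/64 = -245247/64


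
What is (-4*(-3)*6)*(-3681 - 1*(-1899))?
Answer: -128304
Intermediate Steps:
(-4*(-3)*6)*(-3681 - 1*(-1899)) = (12*6)*(-3681 + 1899) = 72*(-1782) = -128304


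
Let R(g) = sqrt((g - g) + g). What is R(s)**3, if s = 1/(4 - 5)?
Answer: -I ≈ -1.0*I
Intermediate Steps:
s = -1 (s = 1/(-1) = -1)
R(g) = sqrt(g) (R(g) = sqrt(0 + g) = sqrt(g))
R(s)**3 = (sqrt(-1))**3 = I**3 = -I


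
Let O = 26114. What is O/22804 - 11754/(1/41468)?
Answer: -5557504357487/11402 ≈ -4.8741e+8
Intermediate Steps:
O/22804 - 11754/(1/41468) = 26114/22804 - 11754/(1/41468) = 26114*(1/22804) - 11754/1/41468 = 13057/11402 - 11754*41468 = 13057/11402 - 487414872 = -5557504357487/11402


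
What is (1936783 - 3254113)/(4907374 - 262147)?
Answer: -439110/1548409 ≈ -0.28359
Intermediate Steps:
(1936783 - 3254113)/(4907374 - 262147) = -1317330/4645227 = -1317330*1/4645227 = -439110/1548409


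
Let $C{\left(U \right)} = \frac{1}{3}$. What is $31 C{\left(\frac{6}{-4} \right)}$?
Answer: $\frac{31}{3} \approx 10.333$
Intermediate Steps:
$C{\left(U \right)} = \frac{1}{3}$
$31 C{\left(\frac{6}{-4} \right)} = 31 \cdot \frac{1}{3} = \frac{31}{3}$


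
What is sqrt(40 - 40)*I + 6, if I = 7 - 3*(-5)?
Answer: 6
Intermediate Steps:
I = 22 (I = 7 + 15 = 22)
sqrt(40 - 40)*I + 6 = sqrt(40 - 40)*22 + 6 = sqrt(0)*22 + 6 = 0*22 + 6 = 0 + 6 = 6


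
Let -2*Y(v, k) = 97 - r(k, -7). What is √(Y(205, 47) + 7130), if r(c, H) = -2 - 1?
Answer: 2*√1770 ≈ 84.143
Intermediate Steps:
r(c, H) = -3
Y(v, k) = -50 (Y(v, k) = -(97 - 1*(-3))/2 = -(97 + 3)/2 = -½*100 = -50)
√(Y(205, 47) + 7130) = √(-50 + 7130) = √7080 = 2*√1770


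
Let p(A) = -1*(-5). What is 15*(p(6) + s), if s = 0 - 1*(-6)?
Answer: 165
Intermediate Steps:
s = 6 (s = 0 + 6 = 6)
p(A) = 5
15*(p(6) + s) = 15*(5 + 6) = 15*11 = 165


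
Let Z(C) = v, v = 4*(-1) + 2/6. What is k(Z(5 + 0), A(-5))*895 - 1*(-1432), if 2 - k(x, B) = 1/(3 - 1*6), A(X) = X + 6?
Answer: 10561/3 ≈ 3520.3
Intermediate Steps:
v = -11/3 (v = -4 + 2*(1/6) = -4 + 1/3 = -11/3 ≈ -3.6667)
Z(C) = -11/3
A(X) = 6 + X
k(x, B) = 7/3 (k(x, B) = 2 - 1/(3 - 1*6) = 2 - 1/(3 - 6) = 2 - 1/(-3) = 2 - 1*(-1/3) = 2 + 1/3 = 7/3)
k(Z(5 + 0), A(-5))*895 - 1*(-1432) = (7/3)*895 - 1*(-1432) = 6265/3 + 1432 = 10561/3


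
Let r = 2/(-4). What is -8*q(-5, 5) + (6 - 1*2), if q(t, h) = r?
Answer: 8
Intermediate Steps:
r = -1/2 (r = 2*(-1/4) = -1/2 ≈ -0.50000)
q(t, h) = -1/2
-8*q(-5, 5) + (6 - 1*2) = -8*(-1/2) + (6 - 1*2) = 4 + (6 - 2) = 4 + 4 = 8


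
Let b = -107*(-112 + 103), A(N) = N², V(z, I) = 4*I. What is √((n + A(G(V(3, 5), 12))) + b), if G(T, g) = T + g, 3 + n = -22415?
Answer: I*√20431 ≈ 142.94*I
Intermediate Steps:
n = -22418 (n = -3 - 22415 = -22418)
b = 963 (b = -107*(-9) = 963)
√((n + A(G(V(3, 5), 12))) + b) = √((-22418 + (4*5 + 12)²) + 963) = √((-22418 + (20 + 12)²) + 963) = √((-22418 + 32²) + 963) = √((-22418 + 1024) + 963) = √(-21394 + 963) = √(-20431) = I*√20431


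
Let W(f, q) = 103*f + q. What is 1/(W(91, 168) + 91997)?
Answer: 1/101538 ≈ 9.8485e-6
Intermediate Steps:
W(f, q) = q + 103*f
1/(W(91, 168) + 91997) = 1/((168 + 103*91) + 91997) = 1/((168 + 9373) + 91997) = 1/(9541 + 91997) = 1/101538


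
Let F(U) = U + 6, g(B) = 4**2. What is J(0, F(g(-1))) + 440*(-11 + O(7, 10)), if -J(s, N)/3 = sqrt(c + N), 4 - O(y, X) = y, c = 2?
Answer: -6160 - 6*sqrt(6) ≈ -6174.7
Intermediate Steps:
O(y, X) = 4 - y
g(B) = 16
F(U) = 6 + U
J(s, N) = -3*sqrt(2 + N)
J(0, F(g(-1))) + 440*(-11 + O(7, 10)) = -3*sqrt(2 + (6 + 16)) + 440*(-11 + (4 - 1*7)) = -3*sqrt(2 + 22) + 440*(-11 + (4 - 7)) = -6*sqrt(6) + 440*(-11 - 3) = -6*sqrt(6) + 440*(-14) = -6*sqrt(6) - 6160 = -6160 - 6*sqrt(6)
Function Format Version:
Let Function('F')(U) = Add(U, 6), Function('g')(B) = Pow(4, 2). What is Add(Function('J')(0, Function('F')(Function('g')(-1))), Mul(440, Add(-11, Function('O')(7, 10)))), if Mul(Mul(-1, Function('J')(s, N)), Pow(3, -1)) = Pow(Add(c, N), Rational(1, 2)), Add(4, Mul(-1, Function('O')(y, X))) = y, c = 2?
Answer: Add(-6160, Mul(-6, Pow(6, Rational(1, 2)))) ≈ -6174.7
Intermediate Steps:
Function('O')(y, X) = Add(4, Mul(-1, y))
Function('g')(B) = 16
Function('F')(U) = Add(6, U)
Function('J')(s, N) = Mul(-3, Pow(Add(2, N), Rational(1, 2)))
Add(Function('J')(0, Function('F')(Function('g')(-1))), Mul(440, Add(-11, Function('O')(7, 10)))) = Add(Mul(-3, Pow(Add(2, Add(6, 16)), Rational(1, 2))), Mul(440, Add(-11, Add(4, Mul(-1, 7))))) = Add(Mul(-3, Pow(Add(2, 22), Rational(1, 2))), Mul(440, Add(-11, Add(4, -7)))) = Add(Mul(-3, Pow(24, Rational(1, 2))), Mul(440, Add(-11, -3))) = Add(Mul(-3, Mul(2, Pow(6, Rational(1, 2)))), Mul(440, -14)) = Add(Mul(-6, Pow(6, Rational(1, 2))), -6160) = Add(-6160, Mul(-6, Pow(6, Rational(1, 2))))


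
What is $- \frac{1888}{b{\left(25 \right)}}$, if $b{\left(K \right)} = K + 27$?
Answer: $- \frac{472}{13} \approx -36.308$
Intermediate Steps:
$b{\left(K \right)} = 27 + K$
$- \frac{1888}{b{\left(25 \right)}} = - \frac{1888}{27 + 25} = - \frac{1888}{52} = \left(-1888\right) \frac{1}{52} = - \frac{472}{13}$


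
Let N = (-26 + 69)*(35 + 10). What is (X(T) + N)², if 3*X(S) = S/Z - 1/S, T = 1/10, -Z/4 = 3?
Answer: 483579769201/129600 ≈ 3.7313e+6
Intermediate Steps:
Z = -12 (Z = -4*3 = -12)
T = ⅒ ≈ 0.10000
X(S) = -1/(3*S) - S/36 (X(S) = (S/(-12) - 1/S)/3 = (S*(-1/12) - 1/S)/3 = (-S/12 - 1/S)/3 = (-1/S - S/12)/3 = -1/(3*S) - S/36)
N = 1935 (N = 43*45 = 1935)
(X(T) + N)² = ((-12 - (⅒)²)/(36*(⅒)) + 1935)² = ((1/36)*10*(-12 - 1*1/100) + 1935)² = ((1/36)*10*(-12 - 1/100) + 1935)² = ((1/36)*10*(-1201/100) + 1935)² = (-1201/360 + 1935)² = (695399/360)² = 483579769201/129600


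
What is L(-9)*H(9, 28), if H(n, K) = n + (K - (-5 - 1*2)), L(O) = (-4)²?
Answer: 704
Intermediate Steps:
L(O) = 16
H(n, K) = 7 + K + n (H(n, K) = n + (K - (-5 - 2)) = n + (K - 1*(-7)) = n + (K + 7) = n + (7 + K) = 7 + K + n)
L(-9)*H(9, 28) = 16*(7 + 28 + 9) = 16*44 = 704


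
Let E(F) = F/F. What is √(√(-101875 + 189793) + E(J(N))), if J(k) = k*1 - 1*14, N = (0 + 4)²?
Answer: √(1 + √87918) ≈ 17.248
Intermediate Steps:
N = 16 (N = 4² = 16)
J(k) = -14 + k (J(k) = k - 14 = -14 + k)
E(F) = 1
√(√(-101875 + 189793) + E(J(N))) = √(√(-101875 + 189793) + 1) = √(√87918 + 1) = √(1 + √87918)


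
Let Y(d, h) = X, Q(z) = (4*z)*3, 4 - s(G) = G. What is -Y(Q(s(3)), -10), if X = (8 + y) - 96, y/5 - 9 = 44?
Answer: -177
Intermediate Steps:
y = 265 (y = 45 + 5*44 = 45 + 220 = 265)
s(G) = 4 - G
Q(z) = 12*z
X = 177 (X = (8 + 265) - 96 = 273 - 96 = 177)
Y(d, h) = 177
-Y(Q(s(3)), -10) = -1*177 = -177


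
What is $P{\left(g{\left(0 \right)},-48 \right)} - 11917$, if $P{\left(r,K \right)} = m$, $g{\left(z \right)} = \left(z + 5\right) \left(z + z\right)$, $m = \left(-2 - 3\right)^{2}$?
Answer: $-11892$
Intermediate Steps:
$m = 25$ ($m = \left(-5\right)^{2} = 25$)
$g{\left(z \right)} = 2 z \left(5 + z\right)$ ($g{\left(z \right)} = \left(5 + z\right) 2 z = 2 z \left(5 + z\right)$)
$P{\left(r,K \right)} = 25$
$P{\left(g{\left(0 \right)},-48 \right)} - 11917 = 25 - 11917 = -11892$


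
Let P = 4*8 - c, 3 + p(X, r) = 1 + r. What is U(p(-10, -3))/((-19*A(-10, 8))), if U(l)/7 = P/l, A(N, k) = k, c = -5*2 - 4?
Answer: 161/380 ≈ 0.42368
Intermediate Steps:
c = -14 (c = -10 - 4 = -14)
p(X, r) = -2 + r (p(X, r) = -3 + (1 + r) = -2 + r)
P = 46 (P = 4*8 - 1*(-14) = 32 + 14 = 46)
U(l) = 322/l (U(l) = 7*(46/l) = 322/l)
U(p(-10, -3))/((-19*A(-10, 8))) = (322/(-2 - 3))/((-19*8)) = (322/(-5))/(-152) = (322*(-1/5))*(-1/152) = -322/5*(-1/152) = 161/380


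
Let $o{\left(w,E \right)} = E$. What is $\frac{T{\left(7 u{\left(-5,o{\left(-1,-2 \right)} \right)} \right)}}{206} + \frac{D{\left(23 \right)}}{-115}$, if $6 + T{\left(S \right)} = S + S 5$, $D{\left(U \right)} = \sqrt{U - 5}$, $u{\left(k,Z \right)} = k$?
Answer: $- \frac{108}{103} - \frac{3 \sqrt{2}}{115} \approx -1.0854$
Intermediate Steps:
$D{\left(U \right)} = \sqrt{-5 + U}$ ($D{\left(U \right)} = \sqrt{U - 5} = \sqrt{-5 + U}$)
$T{\left(S \right)} = -6 + 6 S$ ($T{\left(S \right)} = -6 + \left(S + S 5\right) = -6 + \left(S + 5 S\right) = -6 + 6 S$)
$\frac{T{\left(7 u{\left(-5,o{\left(-1,-2 \right)} \right)} \right)}}{206} + \frac{D{\left(23 \right)}}{-115} = \frac{-6 + 6 \cdot 7 \left(-5\right)}{206} + \frac{\sqrt{-5 + 23}}{-115} = \left(-6 + 6 \left(-35\right)\right) \frac{1}{206} + \sqrt{18} \left(- \frac{1}{115}\right) = \left(-6 - 210\right) \frac{1}{206} + 3 \sqrt{2} \left(- \frac{1}{115}\right) = \left(-216\right) \frac{1}{206} - \frac{3 \sqrt{2}}{115} = - \frac{108}{103} - \frac{3 \sqrt{2}}{115}$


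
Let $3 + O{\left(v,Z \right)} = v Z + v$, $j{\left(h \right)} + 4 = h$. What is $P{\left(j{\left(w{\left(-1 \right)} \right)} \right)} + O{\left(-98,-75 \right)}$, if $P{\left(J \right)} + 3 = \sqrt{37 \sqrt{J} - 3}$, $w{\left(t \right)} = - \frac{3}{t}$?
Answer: $7246 + \sqrt{-3 + 37 i} \approx 7250.1 + 4.4789 i$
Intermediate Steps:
$j{\left(h \right)} = -4 + h$
$O{\left(v,Z \right)} = -3 + v + Z v$ ($O{\left(v,Z \right)} = -3 + \left(v Z + v\right) = -3 + \left(Z v + v\right) = -3 + \left(v + Z v\right) = -3 + v + Z v$)
$P{\left(J \right)} = -3 + \sqrt{-3 + 37 \sqrt{J}}$ ($P{\left(J \right)} = -3 + \sqrt{37 \sqrt{J} - 3} = -3 + \sqrt{-3 + 37 \sqrt{J}}$)
$P{\left(j{\left(w{\left(-1 \right)} \right)} \right)} + O{\left(-98,-75 \right)} = \left(-3 + \sqrt{-3 + 37 \sqrt{-4 - \frac{3}{-1}}}\right) - -7249 = \left(-3 + \sqrt{-3 + 37 \sqrt{-4 - -3}}\right) - -7249 = \left(-3 + \sqrt{-3 + 37 \sqrt{-4 + 3}}\right) + 7249 = \left(-3 + \sqrt{-3 + 37 \sqrt{-1}}\right) + 7249 = \left(-3 + \sqrt{-3 + 37 i}\right) + 7249 = 7246 + \sqrt{-3 + 37 i}$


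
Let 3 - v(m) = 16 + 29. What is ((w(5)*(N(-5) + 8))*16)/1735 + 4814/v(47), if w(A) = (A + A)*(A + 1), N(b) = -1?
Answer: -807005/7287 ≈ -110.75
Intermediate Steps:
v(m) = -42 (v(m) = 3 - (16 + 29) = 3 - 1*45 = 3 - 45 = -42)
w(A) = 2*A*(1 + A) (w(A) = (2*A)*(1 + A) = 2*A*(1 + A))
((w(5)*(N(-5) + 8))*16)/1735 + 4814/v(47) = (((2*5*(1 + 5))*(-1 + 8))*16)/1735 + 4814/(-42) = (((2*5*6)*7)*16)*(1/1735) + 4814*(-1/42) = ((60*7)*16)*(1/1735) - 2407/21 = (420*16)*(1/1735) - 2407/21 = 6720*(1/1735) - 2407/21 = 1344/347 - 2407/21 = -807005/7287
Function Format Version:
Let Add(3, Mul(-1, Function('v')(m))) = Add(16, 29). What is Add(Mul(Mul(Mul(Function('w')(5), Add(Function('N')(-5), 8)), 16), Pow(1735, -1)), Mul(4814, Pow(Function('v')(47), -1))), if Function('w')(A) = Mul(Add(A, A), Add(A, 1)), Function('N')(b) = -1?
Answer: Rational(-807005, 7287) ≈ -110.75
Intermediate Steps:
Function('v')(m) = -42 (Function('v')(m) = Add(3, Mul(-1, Add(16, 29))) = Add(3, Mul(-1, 45)) = Add(3, -45) = -42)
Function('w')(A) = Mul(2, A, Add(1, A)) (Function('w')(A) = Mul(Mul(2, A), Add(1, A)) = Mul(2, A, Add(1, A)))
Add(Mul(Mul(Mul(Function('w')(5), Add(Function('N')(-5), 8)), 16), Pow(1735, -1)), Mul(4814, Pow(Function('v')(47), -1))) = Add(Mul(Mul(Mul(Mul(2, 5, Add(1, 5)), Add(-1, 8)), 16), Pow(1735, -1)), Mul(4814, Pow(-42, -1))) = Add(Mul(Mul(Mul(Mul(2, 5, 6), 7), 16), Rational(1, 1735)), Mul(4814, Rational(-1, 42))) = Add(Mul(Mul(Mul(60, 7), 16), Rational(1, 1735)), Rational(-2407, 21)) = Add(Mul(Mul(420, 16), Rational(1, 1735)), Rational(-2407, 21)) = Add(Mul(6720, Rational(1, 1735)), Rational(-2407, 21)) = Add(Rational(1344, 347), Rational(-2407, 21)) = Rational(-807005, 7287)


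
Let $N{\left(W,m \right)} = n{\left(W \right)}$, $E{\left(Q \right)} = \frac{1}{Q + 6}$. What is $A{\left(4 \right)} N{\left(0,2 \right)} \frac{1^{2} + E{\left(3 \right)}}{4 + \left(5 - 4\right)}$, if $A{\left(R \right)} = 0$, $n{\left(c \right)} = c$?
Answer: $0$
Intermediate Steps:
$E{\left(Q \right)} = \frac{1}{6 + Q}$
$N{\left(W,m \right)} = W$
$A{\left(4 \right)} N{\left(0,2 \right)} \frac{1^{2} + E{\left(3 \right)}}{4 + \left(5 - 4\right)} = 0 \cdot 0 \frac{1^{2} + \frac{1}{6 + 3}}{4 + \left(5 - 4\right)} = 0 \frac{1 + \frac{1}{9}}{4 + 1} = 0 \frac{1 + \frac{1}{9}}{5} = 0 \cdot \frac{10}{9} \cdot \frac{1}{5} = 0 \cdot \frac{2}{9} = 0$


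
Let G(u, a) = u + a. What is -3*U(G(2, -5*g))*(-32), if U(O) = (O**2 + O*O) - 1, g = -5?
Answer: 139872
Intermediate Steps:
G(u, a) = a + u
U(O) = -1 + 2*O**2 (U(O) = (O**2 + O**2) - 1 = 2*O**2 - 1 = -1 + 2*O**2)
-3*U(G(2, -5*g))*(-32) = -3*(-1 + 2*(-5*(-5) + 2)**2)*(-32) = -3*(-1 + 2*(25 + 2)**2)*(-32) = -3*(-1 + 2*27**2)*(-32) = -3*(-1 + 2*729)*(-32) = -3*(-1 + 1458)*(-32) = -3*1457*(-32) = -4371*(-32) = 139872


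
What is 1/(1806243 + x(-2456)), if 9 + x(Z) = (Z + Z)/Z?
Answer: 1/1806236 ≈ 5.5364e-7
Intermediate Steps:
x(Z) = -7 (x(Z) = -9 + (Z + Z)/Z = -9 + (2*Z)/Z = -9 + 2 = -7)
1/(1806243 + x(-2456)) = 1/(1806243 - 7) = 1/1806236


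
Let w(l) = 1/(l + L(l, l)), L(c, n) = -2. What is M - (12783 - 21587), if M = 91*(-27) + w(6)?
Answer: 25389/4 ≈ 6347.3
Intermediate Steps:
w(l) = 1/(-2 + l) (w(l) = 1/(l - 2) = 1/(-2 + l))
M = -9827/4 (M = 91*(-27) + 1/(-2 + 6) = -2457 + 1/4 = -9827/4 ≈ -2456.8)
M - (12783 - 21587) = -9827/4 - (12783 - 21587) = -9827/4 - 1*(-8804) = -9827/4 + 8804 = 25389/4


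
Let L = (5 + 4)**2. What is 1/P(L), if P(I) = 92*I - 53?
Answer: 1/7399 ≈ 0.00013515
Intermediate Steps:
L = 81 (L = 9**2 = 81)
P(I) = -53 + 92*I
1/P(L) = 1/(-53 + 92*81) = 1/(-53 + 7452) = 1/7399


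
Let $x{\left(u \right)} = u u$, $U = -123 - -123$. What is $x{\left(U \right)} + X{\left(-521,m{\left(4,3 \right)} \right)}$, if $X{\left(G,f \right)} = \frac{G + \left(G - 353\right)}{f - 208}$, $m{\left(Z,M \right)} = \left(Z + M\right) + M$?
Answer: $\frac{155}{22} \approx 7.0455$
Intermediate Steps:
$U = 0$ ($U = -123 + 123 = 0$)
$m{\left(Z,M \right)} = Z + 2 M$ ($m{\left(Z,M \right)} = \left(M + Z\right) + M = Z + 2 M$)
$X{\left(G,f \right)} = \frac{-353 + 2 G}{-208 + f}$ ($X{\left(G,f \right)} = \frac{G + \left(G - 353\right)}{-208 + f} = \frac{G + \left(-353 + G\right)}{-208 + f} = \frac{-353 + 2 G}{-208 + f}$)
$x{\left(u \right)} = u^{2}$
$x{\left(U \right)} + X{\left(-521,m{\left(4,3 \right)} \right)} = 0^{2} + \frac{-353 + 2 \left(-521\right)}{-208 + \left(4 + 2 \cdot 3\right)} = 0 + \frac{-353 - 1042}{-208 + \left(4 + 6\right)} = 0 + \frac{1}{-208 + 10} \left(-1395\right) = 0 + \frac{1}{-198} \left(-1395\right) = 0 - - \frac{155}{22} = 0 + \frac{155}{22} = \frac{155}{22}$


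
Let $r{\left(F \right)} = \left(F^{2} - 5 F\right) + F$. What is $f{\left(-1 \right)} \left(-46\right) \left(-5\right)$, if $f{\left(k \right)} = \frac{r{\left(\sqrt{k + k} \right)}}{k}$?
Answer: $460 + 920 i \sqrt{2} \approx 460.0 + 1301.1 i$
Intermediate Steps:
$r{\left(F \right)} = F^{2} - 4 F$
$f{\left(k \right)} = \frac{\sqrt{2} \left(-4 + \sqrt{2} \sqrt{k}\right)}{\sqrt{k}}$ ($f{\left(k \right)} = \frac{\sqrt{k + k} \left(-4 + \sqrt{k + k}\right)}{k} = \frac{\sqrt{2 k} \left(-4 + \sqrt{2 k}\right)}{k} = \frac{\sqrt{2} \sqrt{k} \left(-4 + \sqrt{2} \sqrt{k}\right)}{k} = \frac{\sqrt{2} \left(-4 + \sqrt{2} \sqrt{k}\right)}{\sqrt{k}}$)
$f{\left(-1 \right)} \left(-46\right) \left(-5\right) = \left(2 - \frac{4 \sqrt{2}}{i}\right) \left(-46\right) \left(-5\right) = \left(2 - 4 \sqrt{2} \left(- i\right)\right) \left(-46\right) \left(-5\right) = \left(2 + 4 i \sqrt{2}\right) \left(-46\right) \left(-5\right) = \left(-92 - 184 i \sqrt{2}\right) \left(-5\right) = 460 + 920 i \sqrt{2}$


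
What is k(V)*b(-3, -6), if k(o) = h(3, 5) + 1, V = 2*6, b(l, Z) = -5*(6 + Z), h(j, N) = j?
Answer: 0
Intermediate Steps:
b(l, Z) = -30 - 5*Z
V = 12
k(o) = 4 (k(o) = 3 + 1 = 4)
k(V)*b(-3, -6) = 4*(-30 - 5*(-6)) = 4*(-30 + 30) = 4*0 = 0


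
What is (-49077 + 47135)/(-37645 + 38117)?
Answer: -971/236 ≈ -4.1144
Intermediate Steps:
(-49077 + 47135)/(-37645 + 38117) = -1942/472 = -1942*1/472 = -971/236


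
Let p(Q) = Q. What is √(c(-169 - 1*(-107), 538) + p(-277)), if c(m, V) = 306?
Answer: √29 ≈ 5.3852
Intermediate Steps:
√(c(-169 - 1*(-107), 538) + p(-277)) = √(306 - 277) = √29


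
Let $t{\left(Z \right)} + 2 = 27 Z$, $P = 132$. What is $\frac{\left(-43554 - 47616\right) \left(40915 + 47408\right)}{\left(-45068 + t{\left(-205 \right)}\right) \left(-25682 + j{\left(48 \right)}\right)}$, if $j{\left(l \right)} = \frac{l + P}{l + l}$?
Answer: $- \frac{12883852656}{2079268361} \approx -6.1963$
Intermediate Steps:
$j{\left(l \right)} = \frac{132 + l}{2 l}$ ($j{\left(l \right)} = \frac{l + 132}{l + l} = \frac{132 + l}{2 l}$)
$t{\left(Z \right)} = -2 + 27 Z$
$\frac{\left(-43554 - 47616\right) \left(40915 + 47408\right)}{\left(-45068 + t{\left(-205 \right)}\right) \left(-25682 + j{\left(48 \right)}\right)} = \frac{\left(-43554 - 47616\right) \left(40915 + 47408\right)}{\left(-45068 + \left(-2 + 27 \left(-205\right)\right)\right) \left(-25682 + \frac{132 + 48}{2 \cdot 48}\right)} = \frac{\left(-91170\right) 88323}{\left(-45068 - 5537\right) \left(-25682 + \frac{1}{2} \cdot \frac{1}{48} \cdot 180\right)} = - \frac{8052407910}{\left(-45068 - 5537\right) \left(-25682 + \frac{15}{8}\right)} = - \frac{8052407910}{\left(-50605\right) \left(- \frac{205441}{8}\right)} = - \frac{8052407910}{\frac{10396341805}{8}} = \left(-8052407910\right) \frac{8}{10396341805} = - \frac{12883852656}{2079268361}$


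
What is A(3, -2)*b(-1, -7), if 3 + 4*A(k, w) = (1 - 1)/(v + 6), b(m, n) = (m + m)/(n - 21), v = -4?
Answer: -3/56 ≈ -0.053571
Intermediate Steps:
b(m, n) = 2*m/(-21 + n) (b(m, n) = (2*m)/(-21 + n) = 2*m/(-21 + n))
A(k, w) = -¾ (A(k, w) = -¾ + ((1 - 1)/(-4 + 6))/4 = -¾ + (0/2)/4 = -¾ + (0*(½))/4 = -¾ + (¼)*0 = -¾ + 0 = -¾)
A(3, -2)*b(-1, -7) = -3*(-1)/(2*(-21 - 7)) = -3*(-1)/(2*(-28)) = -3*(-1)*(-1)/(2*28) = -¾*1/14 = -3/56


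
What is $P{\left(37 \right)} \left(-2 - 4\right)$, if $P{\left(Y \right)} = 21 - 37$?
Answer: $96$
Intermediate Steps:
$P{\left(Y \right)} = -16$
$P{\left(37 \right)} \left(-2 - 4\right) = - 16 \left(-2 - 4\right) = \left(-16\right) \left(-6\right) = 96$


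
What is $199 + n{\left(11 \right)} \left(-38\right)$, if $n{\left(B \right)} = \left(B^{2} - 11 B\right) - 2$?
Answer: $275$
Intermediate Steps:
$n{\left(B \right)} = -2 + B^{2} - 11 B$
$199 + n{\left(11 \right)} \left(-38\right) = 199 + \left(-2 + 11^{2} - 121\right) \left(-38\right) = 199 + \left(-2 + 121 - 121\right) \left(-38\right) = 199 - -76 = 199 + 76 = 275$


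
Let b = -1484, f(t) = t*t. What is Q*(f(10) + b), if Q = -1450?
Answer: 2006800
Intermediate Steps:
f(t) = t²
Q*(f(10) + b) = -1450*(10² - 1484) = -1450*(100 - 1484) = -1450*(-1384) = 2006800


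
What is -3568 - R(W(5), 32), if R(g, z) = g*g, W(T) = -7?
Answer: -3617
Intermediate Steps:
R(g, z) = g²
-3568 - R(W(5), 32) = -3568 - 1*(-7)² = -3568 - 1*49 = -3568 - 49 = -3617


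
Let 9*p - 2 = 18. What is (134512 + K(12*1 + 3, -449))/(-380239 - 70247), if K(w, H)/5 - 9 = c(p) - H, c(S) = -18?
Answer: -68356/225243 ≈ -0.30348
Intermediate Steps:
p = 20/9 (p = 2/9 + (⅑)*18 = 2/9 + 2 = 20/9 ≈ 2.2222)
K(w, H) = -45 - 5*H (K(w, H) = 45 + 5*(-18 - H) = 45 + (-90 - 5*H) = -45 - 5*H)
(134512 + K(12*1 + 3, -449))/(-380239 - 70247) = (134512 + (-45 - 5*(-449)))/(-380239 - 70247) = (134512 + (-45 + 2245))/(-450486) = (134512 + 2200)*(-1/450486) = 136712*(-1/450486) = -68356/225243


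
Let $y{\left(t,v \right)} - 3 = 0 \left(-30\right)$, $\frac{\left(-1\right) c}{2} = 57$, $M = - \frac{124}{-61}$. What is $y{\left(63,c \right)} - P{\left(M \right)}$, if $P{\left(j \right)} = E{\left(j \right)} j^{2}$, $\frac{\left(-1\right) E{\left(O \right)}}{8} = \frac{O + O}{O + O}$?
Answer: $\frac{134171}{3721} \approx 36.058$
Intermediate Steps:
$M = \frac{124}{61}$ ($M = \left(-124\right) \left(- \frac{1}{61}\right) = \frac{124}{61} \approx 2.0328$)
$E{\left(O \right)} = -8$ ($E{\left(O \right)} = - 8 \frac{O + O}{O + O} = - 8 \frac{2 O}{2 O} = - 8 \cdot 2 O \frac{1}{2 O} = \left(-8\right) 1 = -8$)
$c = -114$ ($c = \left(-2\right) 57 = -114$)
$P{\left(j \right)} = - 8 j^{2}$
$y{\left(t,v \right)} = 3$ ($y{\left(t,v \right)} = 3 + 0 \left(-30\right) = 3 + 0 = 3$)
$y{\left(63,c \right)} - P{\left(M \right)} = 3 - - 8 \left(\frac{124}{61}\right)^{2} = 3 - \left(-8\right) \frac{15376}{3721} = 3 - - \frac{123008}{3721} = 3 + \frac{123008}{3721} = \frac{134171}{3721}$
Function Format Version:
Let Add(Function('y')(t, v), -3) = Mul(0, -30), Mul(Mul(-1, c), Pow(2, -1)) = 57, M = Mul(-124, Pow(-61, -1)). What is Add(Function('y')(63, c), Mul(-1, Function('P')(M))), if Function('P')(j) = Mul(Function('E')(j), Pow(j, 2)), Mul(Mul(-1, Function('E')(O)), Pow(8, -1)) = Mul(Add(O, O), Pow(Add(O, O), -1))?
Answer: Rational(134171, 3721) ≈ 36.058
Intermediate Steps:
M = Rational(124, 61) (M = Mul(-124, Rational(-1, 61)) = Rational(124, 61) ≈ 2.0328)
Function('E')(O) = -8 (Function('E')(O) = Mul(-8, Mul(Add(O, O), Pow(Add(O, O), -1))) = Mul(-8, Mul(Mul(2, O), Pow(Mul(2, O), -1))) = Mul(-8, Mul(Mul(2, O), Mul(Rational(1, 2), Pow(O, -1)))) = Mul(-8, 1) = -8)
c = -114 (c = Mul(-2, 57) = -114)
Function('P')(j) = Mul(-8, Pow(j, 2))
Function('y')(t, v) = 3 (Function('y')(t, v) = Add(3, Mul(0, -30)) = Add(3, 0) = 3)
Add(Function('y')(63, c), Mul(-1, Function('P')(M))) = Add(3, Mul(-1, Mul(-8, Pow(Rational(124, 61), 2)))) = Add(3, Mul(-1, Mul(-8, Rational(15376, 3721)))) = Add(3, Mul(-1, Rational(-123008, 3721))) = Add(3, Rational(123008, 3721)) = Rational(134171, 3721)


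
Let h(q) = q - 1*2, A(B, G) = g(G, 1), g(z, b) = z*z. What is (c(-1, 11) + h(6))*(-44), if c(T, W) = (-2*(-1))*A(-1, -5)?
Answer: -2376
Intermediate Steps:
g(z, b) = z²
A(B, G) = G²
h(q) = -2 + q (h(q) = q - 2 = -2 + q)
c(T, W) = 50 (c(T, W) = -2*(-1)*(-5)² = 2*25 = 50)
(c(-1, 11) + h(6))*(-44) = (50 + (-2 + 6))*(-44) = (50 + 4)*(-44) = 54*(-44) = -2376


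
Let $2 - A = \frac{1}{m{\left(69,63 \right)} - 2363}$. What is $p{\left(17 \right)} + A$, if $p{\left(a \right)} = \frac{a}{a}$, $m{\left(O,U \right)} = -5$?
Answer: $\frac{7105}{2368} \approx 3.0004$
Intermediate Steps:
$A = \frac{4737}{2368}$ ($A = 2 - \frac{1}{-5 - 2363} = 2 - \frac{1}{-2368} = 2 - - \frac{1}{2368} = 2 + \frac{1}{2368} = \frac{4737}{2368} \approx 2.0004$)
$p{\left(a \right)} = 1$
$p{\left(17 \right)} + A = 1 + \frac{4737}{2368} = \frac{7105}{2368}$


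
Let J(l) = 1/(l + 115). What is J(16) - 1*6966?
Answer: -912545/131 ≈ -6966.0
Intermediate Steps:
J(l) = 1/(115 + l)
J(16) - 1*6966 = 1/(115 + 16) - 1*6966 = 1/131 - 6966 = -912545/131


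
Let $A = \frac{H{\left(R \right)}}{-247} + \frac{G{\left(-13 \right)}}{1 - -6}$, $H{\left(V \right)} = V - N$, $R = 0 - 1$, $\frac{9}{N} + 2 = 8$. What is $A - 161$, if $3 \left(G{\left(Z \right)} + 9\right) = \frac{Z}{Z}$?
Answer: $- \frac{1682953}{10374} \approx -162.23$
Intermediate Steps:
$N = \frac{3}{2}$ ($N = \frac{9}{-2 + 8} = \frac{9}{6} = 9 \cdot \frac{1}{6} = \frac{3}{2} \approx 1.5$)
$G{\left(Z \right)} = - \frac{26}{3}$ ($G{\left(Z \right)} = -9 + \frac{Z \frac{1}{Z}}{3} = -9 + \frac{1}{3} \cdot 1 = -9 + \frac{1}{3} = - \frac{26}{3}$)
$R = -1$ ($R = 0 - 1 = -1$)
$H{\left(V \right)} = - \frac{3}{2} + V$ ($H{\left(V \right)} = V - \frac{3}{2} = - \frac{3}{2} + V$)
$A = - \frac{12739}{10374}$ ($A = \frac{- \frac{3}{2} - 1}{-247} - \frac{26}{3 \left(1 - -6\right)} = \left(- \frac{5}{2}\right) \left(- \frac{1}{247}\right) - \frac{26}{3 \left(1 + 6\right)} = \frac{5}{494} - \frac{26}{3 \cdot 7} = \frac{5}{494} - \frac{26}{21} = - \frac{12739}{10374} \approx -1.228$)
$A - 161 = - \frac{12739}{10374} - 161 = - \frac{1682953}{10374}$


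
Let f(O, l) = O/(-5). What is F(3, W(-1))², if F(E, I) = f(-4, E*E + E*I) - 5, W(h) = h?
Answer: 441/25 ≈ 17.640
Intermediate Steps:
f(O, l) = -O/5 (f(O, l) = O*(-⅕) = -O/5)
F(E, I) = -21/5 (F(E, I) = -⅕*(-4) - 5 = ⅘ - 5 = -21/5)
F(3, W(-1))² = (-21/5)² = 441/25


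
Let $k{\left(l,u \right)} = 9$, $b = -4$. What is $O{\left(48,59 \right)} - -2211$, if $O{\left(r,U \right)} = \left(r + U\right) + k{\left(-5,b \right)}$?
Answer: $2327$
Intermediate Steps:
$O{\left(r,U \right)} = 9 + U + r$ ($O{\left(r,U \right)} = \left(r + U\right) + 9 = \left(U + r\right) + 9 = 9 + U + r$)
$O{\left(48,59 \right)} - -2211 = \left(9 + 59 + 48\right) - -2211 = 116 + 2211 = 2327$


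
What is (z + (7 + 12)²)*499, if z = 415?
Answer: 387224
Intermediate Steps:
(z + (7 + 12)²)*499 = (415 + (7 + 12)²)*499 = (415 + 19²)*499 = (415 + 361)*499 = 776*499 = 387224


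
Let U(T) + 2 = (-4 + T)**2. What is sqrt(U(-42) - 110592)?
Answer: I*sqrt(108478) ≈ 329.36*I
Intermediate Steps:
U(T) = -2 + (-4 + T)**2
sqrt(U(-42) - 110592) = sqrt((-2 + (-4 - 42)**2) - 110592) = sqrt((-2 + (-46)**2) - 110592) = sqrt((-2 + 2116) - 110592) = sqrt(2114 - 110592) = sqrt(-108478) = I*sqrt(108478)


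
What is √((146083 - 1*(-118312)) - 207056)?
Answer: 3*√6371 ≈ 239.46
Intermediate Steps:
√((146083 - 1*(-118312)) - 207056) = √((146083 + 118312) - 207056) = √(264395 - 207056) = √57339 = 3*√6371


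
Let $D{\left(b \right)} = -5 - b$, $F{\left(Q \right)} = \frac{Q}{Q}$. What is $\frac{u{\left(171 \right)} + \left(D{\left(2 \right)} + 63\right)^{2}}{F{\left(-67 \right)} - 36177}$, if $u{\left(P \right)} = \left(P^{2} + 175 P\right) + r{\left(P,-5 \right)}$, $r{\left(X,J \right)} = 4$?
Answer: $- \frac{31153}{18088} \approx -1.7223$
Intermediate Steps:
$F{\left(Q \right)} = 1$
$u{\left(P \right)} = 4 + P^{2} + 175 P$ ($u{\left(P \right)} = \left(P^{2} + 175 P\right) + 4 = 4 + P^{2} + 175 P$)
$\frac{u{\left(171 \right)} + \left(D{\left(2 \right)} + 63\right)^{2}}{F{\left(-67 \right)} - 36177} = \frac{\left(4 + 171^{2} + 175 \cdot 171\right) + \left(\left(-5 - 2\right) + 63\right)^{2}}{1 - 36177} = \frac{\left(4 + 29241 + 29925\right) + \left(\left(-5 - 2\right) + 63\right)^{2}}{-36176} = \left(59170 + \left(-7 + 63\right)^{2}\right) \left(- \frac{1}{36176}\right) = \left(59170 + 56^{2}\right) \left(- \frac{1}{36176}\right) = \left(59170 + 3136\right) \left(- \frac{1}{36176}\right) = 62306 \left(- \frac{1}{36176}\right) = - \frac{31153}{18088}$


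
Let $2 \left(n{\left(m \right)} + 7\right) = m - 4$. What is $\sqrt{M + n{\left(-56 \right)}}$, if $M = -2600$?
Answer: $3 i \sqrt{293} \approx 51.352 i$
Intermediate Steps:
$n{\left(m \right)} = -9 + \frac{m}{2}$ ($n{\left(m \right)} = -7 + \frac{m - 4}{2} = -7 + \frac{-4 + m}{2} = -7 + \left(-2 + \frac{m}{2}\right) = -9 + \frac{m}{2}$)
$\sqrt{M + n{\left(-56 \right)}} = \sqrt{-2600 + \left(-9 + \frac{1}{2} \left(-56\right)\right)} = \sqrt{-2600 - 37} = \sqrt{-2637} = 3 i \sqrt{293}$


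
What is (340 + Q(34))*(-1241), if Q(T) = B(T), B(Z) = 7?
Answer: -430627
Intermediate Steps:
Q(T) = 7
(340 + Q(34))*(-1241) = (340 + 7)*(-1241) = 347*(-1241) = -430627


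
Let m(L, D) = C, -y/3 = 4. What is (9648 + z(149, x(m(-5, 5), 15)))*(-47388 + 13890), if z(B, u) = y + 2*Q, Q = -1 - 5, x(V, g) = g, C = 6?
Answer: -322384752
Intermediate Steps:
y = -12 (y = -3*4 = -12)
m(L, D) = 6
Q = -6
z(B, u) = -24 (z(B, u) = -12 + 2*(-6) = -12 - 12 = -24)
(9648 + z(149, x(m(-5, 5), 15)))*(-47388 + 13890) = (9648 - 24)*(-47388 + 13890) = 9624*(-33498) = -322384752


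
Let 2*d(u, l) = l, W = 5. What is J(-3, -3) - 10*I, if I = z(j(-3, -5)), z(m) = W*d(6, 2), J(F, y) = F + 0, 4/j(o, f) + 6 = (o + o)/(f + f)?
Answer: -53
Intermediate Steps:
d(u, l) = l/2
j(o, f) = 4/(-6 + o/f) (j(o, f) = 4/(-6 + (o + o)/(f + f)) = 4/(-6 + (2*o)/((2*f))) = 4/(-6 + (2*o)*(1/(2*f))) = 4/(-6 + o/f))
J(F, y) = F
z(m) = 5 (z(m) = 5*((1/2)*2) = 5*1 = 5)
I = 5
J(-3, -3) - 10*I = -3 - 10*5 = -3 - 50 = -53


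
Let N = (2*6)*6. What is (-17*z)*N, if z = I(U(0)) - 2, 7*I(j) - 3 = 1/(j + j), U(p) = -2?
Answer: 13770/7 ≈ 1967.1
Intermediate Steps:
I(j) = 3/7 + 1/(14*j) (I(j) = 3/7 + 1/(7*(j + j)) = 3/7 + 1/(7*((2*j))) = 3/7 + (1/(2*j))/7 = 3/7 + 1/(14*j))
z = -45/28 (z = (1/14)*(1 + 6*(-2))/(-2) - 2 = (1/14)*(-½)*(1 - 12) - 2 = (1/14)*(-½)*(-11) - 2 = 11/28 - 2 = -45/28 ≈ -1.6071)
N = 72 (N = 12*6 = 72)
(-17*z)*N = -17*(-45/28)*72 = (765/28)*72 = 13770/7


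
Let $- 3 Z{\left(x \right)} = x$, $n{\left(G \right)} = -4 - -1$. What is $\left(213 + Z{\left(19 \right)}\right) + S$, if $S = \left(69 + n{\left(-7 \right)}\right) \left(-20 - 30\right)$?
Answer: $- \frac{9280}{3} \approx -3093.3$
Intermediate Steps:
$n{\left(G \right)} = -3$ ($n{\left(G \right)} = -4 + 1 = -3$)
$Z{\left(x \right)} = - \frac{x}{3}$
$S = -3300$ ($S = \left(69 - 3\right) \left(-20 - 30\right) = 66 \left(-50\right) = -3300$)
$\left(213 + Z{\left(19 \right)}\right) + S = \left(213 - \frac{19}{3}\right) - 3300 = \frac{620}{3} - 3300 = - \frac{9280}{3}$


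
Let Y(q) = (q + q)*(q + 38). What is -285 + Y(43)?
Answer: 6681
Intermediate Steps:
Y(q) = 2*q*(38 + q) (Y(q) = (2*q)*(38 + q) = 2*q*(38 + q))
-285 + Y(43) = -285 + 2*43*(38 + 43) = -285 + 2*43*81 = -285 + 6966 = 6681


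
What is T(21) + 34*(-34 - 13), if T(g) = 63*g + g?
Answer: -254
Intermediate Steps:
T(g) = 64*g
T(21) + 34*(-34 - 13) = 64*21 + 34*(-34 - 13) = 1344 + 34*(-47) = 1344 - 1598 = -254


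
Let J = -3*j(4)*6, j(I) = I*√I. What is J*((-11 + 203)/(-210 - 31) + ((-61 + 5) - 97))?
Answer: 5337360/241 ≈ 22147.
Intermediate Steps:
j(I) = I^(3/2)
J = -144 (J = -3*4^(3/2)*6 = -3*8*6 = -24*6 = -144)
J*((-11 + 203)/(-210 - 31) + ((-61 + 5) - 97)) = -144*((-11 + 203)/(-210 - 31) + ((-61 + 5) - 97)) = -144*(192/(-241) + (-56 - 97)) = -144*(192*(-1/241) - 153) = -144*(-192/241 - 153) = -144*(-37065/241) = 5337360/241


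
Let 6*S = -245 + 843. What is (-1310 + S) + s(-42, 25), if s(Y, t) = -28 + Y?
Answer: -3841/3 ≈ -1280.3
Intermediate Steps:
S = 299/3 (S = (-245 + 843)/6 = (⅙)*598 = 299/3 ≈ 99.667)
(-1310 + S) + s(-42, 25) = (-1310 + 299/3) + (-28 - 42) = -3631/3 - 70 = -3841/3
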